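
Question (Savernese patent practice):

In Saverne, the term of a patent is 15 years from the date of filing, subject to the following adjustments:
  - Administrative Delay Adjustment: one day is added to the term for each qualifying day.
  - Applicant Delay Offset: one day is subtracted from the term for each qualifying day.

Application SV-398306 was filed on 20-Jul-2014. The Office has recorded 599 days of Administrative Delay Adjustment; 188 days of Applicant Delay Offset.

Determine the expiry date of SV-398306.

Base term: filing date + 15 years → 20 July 2029.
Administrative Delay Adjustment: +599 days → 11 March 2031.
Applicant Delay Offset: −188 days → 4 September 2030.

2030-09-04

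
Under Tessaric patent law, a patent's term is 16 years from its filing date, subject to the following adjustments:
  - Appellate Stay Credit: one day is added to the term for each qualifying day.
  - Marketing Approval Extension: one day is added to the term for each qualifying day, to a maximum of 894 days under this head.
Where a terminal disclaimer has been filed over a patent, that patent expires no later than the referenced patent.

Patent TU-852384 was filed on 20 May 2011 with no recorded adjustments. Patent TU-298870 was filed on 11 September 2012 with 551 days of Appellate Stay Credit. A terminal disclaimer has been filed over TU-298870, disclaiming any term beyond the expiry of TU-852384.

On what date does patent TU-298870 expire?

Natural term of TU-298870:
  Base: filing + 16 years → 11 September 2028.
  Appellate Stay Credit: +551 days → 16 March 2030.
Expiry of referenced patent TU-852384:
  Base: filing + 16 years → 20 May 2027.
Terminal disclaimer: TU-298870 expires on the earlier of 16 March 2030 and 20 May 2027.

May 20, 2027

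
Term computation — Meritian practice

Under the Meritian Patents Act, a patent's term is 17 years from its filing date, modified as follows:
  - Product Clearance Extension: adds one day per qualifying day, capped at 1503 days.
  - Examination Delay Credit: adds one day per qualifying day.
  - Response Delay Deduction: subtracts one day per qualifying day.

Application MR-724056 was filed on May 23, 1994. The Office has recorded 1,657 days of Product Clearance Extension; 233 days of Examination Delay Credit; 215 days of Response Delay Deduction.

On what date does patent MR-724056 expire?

July 22, 2015

Base term: filing date + 17 years → 23 May 2011.
Product Clearance Extension: 1657 days claimed exceeds the 1503-day cap, so +1503 days → 4 July 2015.
Examination Delay Credit: +233 days → 22 February 2016.
Response Delay Deduction: −215 days → 22 July 2015.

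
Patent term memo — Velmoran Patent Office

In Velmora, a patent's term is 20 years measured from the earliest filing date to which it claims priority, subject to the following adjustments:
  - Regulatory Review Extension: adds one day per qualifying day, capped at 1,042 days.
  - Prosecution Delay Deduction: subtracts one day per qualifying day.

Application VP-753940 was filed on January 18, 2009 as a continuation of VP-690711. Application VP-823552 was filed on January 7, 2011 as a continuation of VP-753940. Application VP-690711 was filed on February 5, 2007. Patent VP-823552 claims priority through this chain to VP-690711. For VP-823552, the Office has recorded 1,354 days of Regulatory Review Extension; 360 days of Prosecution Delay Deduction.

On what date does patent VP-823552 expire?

Earliest priority filing: 5 February 2007.
Base term: 5 February 2007 + 20 years → 5 February 2027.
Regulatory Review Extension: 1354 days claimed exceeds the 1042-day cap, so +1042 days → 13 December 2029.
Prosecution Delay Deduction: −360 days → 18 December 2028.

2028-12-18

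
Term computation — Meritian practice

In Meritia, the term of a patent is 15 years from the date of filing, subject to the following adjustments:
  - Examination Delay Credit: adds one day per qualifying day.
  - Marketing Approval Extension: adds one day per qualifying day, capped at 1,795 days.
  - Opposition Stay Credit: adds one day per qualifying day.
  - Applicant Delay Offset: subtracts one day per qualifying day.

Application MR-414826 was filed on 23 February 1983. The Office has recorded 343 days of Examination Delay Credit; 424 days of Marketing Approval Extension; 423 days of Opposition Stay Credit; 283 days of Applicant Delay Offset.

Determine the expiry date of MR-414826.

Base term: filing date + 15 years → 23 February 1998.
Examination Delay Credit: +343 days → 1 February 1999.
Marketing Approval Extension: 424 days (within the 1795-day cap) → +424 days → 31 March 2000.
Opposition Stay Credit: +423 days → 28 May 2001.
Applicant Delay Offset: −283 days → 18 August 2000.

2000-08-18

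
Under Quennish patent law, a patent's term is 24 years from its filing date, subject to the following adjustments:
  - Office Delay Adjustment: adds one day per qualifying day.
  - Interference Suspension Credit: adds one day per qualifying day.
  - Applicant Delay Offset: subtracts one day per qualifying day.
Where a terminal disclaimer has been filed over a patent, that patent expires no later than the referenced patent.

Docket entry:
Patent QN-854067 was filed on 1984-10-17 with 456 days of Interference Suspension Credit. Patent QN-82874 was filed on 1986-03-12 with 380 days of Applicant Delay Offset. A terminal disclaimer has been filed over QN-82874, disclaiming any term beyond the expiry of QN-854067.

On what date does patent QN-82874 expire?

2009-02-25

Natural term of QN-82874:
  Base: filing + 24 years → 12 March 2010.
  Applicant Delay Offset: −380 days → 25 February 2009.
Expiry of referenced patent QN-854067:
  Base: filing + 24 years → 17 October 2008.
  Interference Suspension Credit: +456 days → 16 January 2010.
Terminal disclaimer: QN-82874 expires on the earlier of 25 February 2009 and 16 January 2010.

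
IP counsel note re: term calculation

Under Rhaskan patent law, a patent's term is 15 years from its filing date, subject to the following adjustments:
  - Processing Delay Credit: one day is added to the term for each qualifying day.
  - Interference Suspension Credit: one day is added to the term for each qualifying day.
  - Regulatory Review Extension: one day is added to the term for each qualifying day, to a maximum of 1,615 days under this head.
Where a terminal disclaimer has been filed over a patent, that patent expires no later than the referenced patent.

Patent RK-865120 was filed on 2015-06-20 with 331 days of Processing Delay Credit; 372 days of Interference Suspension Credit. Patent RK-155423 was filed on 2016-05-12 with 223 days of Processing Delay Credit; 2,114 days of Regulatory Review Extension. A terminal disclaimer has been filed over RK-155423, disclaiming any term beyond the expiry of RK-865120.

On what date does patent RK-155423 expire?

Natural term of RK-155423:
  Base: filing + 15 years → 12 May 2031.
  Processing Delay Credit: +223 days → 21 December 2031.
  Regulatory Review Extension: 2114 days claimed exceeds the 1615-day cap, so +1615 days → 23 May 2036.
Expiry of referenced patent RK-865120:
  Base: filing + 15 years → 20 June 2030.
  Processing Delay Credit: +331 days → 17 May 2031.
  Interference Suspension Credit: +372 days → 23 May 2032.
Terminal disclaimer: RK-155423 expires on the earlier of 23 May 2036 and 23 May 2032.

2032-05-23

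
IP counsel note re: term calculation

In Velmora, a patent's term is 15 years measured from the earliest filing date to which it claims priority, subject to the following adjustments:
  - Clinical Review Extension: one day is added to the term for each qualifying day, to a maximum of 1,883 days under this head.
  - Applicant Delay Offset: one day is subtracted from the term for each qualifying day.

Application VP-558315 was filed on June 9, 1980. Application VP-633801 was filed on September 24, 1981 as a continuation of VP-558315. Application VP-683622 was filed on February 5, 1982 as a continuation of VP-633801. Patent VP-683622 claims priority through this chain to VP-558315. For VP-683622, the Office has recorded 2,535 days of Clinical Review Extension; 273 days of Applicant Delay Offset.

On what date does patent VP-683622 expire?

1999-11-05

Earliest priority filing: 9 June 1980.
Base term: 9 June 1980 + 15 years → 9 June 1995.
Clinical Review Extension: 2535 days claimed exceeds the 1883-day cap, so +1883 days → 4 August 2000.
Applicant Delay Offset: −273 days → 5 November 1999.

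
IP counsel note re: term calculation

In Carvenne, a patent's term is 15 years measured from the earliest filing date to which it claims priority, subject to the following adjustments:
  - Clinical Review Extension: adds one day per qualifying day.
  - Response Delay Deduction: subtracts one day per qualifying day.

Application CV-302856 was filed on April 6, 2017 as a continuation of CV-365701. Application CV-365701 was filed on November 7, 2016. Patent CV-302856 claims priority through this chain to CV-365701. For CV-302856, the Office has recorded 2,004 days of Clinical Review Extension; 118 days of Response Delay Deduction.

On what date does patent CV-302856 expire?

Earliest priority filing: 7 November 2016.
Base term: 7 November 2016 + 15 years → 7 November 2031.
Clinical Review Extension: +2004 days → 3 May 2037.
Response Delay Deduction: −118 days → 5 January 2037.

2037-01-05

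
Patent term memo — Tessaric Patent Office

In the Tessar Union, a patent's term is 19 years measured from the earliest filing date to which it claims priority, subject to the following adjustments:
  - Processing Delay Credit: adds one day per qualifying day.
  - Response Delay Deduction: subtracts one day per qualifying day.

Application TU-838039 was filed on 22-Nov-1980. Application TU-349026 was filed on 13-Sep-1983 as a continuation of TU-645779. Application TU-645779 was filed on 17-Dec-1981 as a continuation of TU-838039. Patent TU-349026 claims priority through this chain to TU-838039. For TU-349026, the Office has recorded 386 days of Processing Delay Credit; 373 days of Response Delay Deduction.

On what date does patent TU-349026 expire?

Earliest priority filing: 22 November 1980.
Base term: 22 November 1980 + 19 years → 22 November 1999.
Processing Delay Credit: +386 days → 12 December 2000.
Response Delay Deduction: −373 days → 5 December 1999.

December 5, 1999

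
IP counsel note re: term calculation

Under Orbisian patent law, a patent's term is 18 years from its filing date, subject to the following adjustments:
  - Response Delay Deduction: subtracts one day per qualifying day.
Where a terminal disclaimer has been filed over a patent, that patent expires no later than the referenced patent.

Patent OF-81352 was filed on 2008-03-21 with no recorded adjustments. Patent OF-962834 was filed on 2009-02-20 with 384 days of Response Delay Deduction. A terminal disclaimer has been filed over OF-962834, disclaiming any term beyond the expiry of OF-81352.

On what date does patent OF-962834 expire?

Natural term of OF-962834:
  Base: filing + 18 years → 20 February 2027.
  Response Delay Deduction: −384 days → 1 February 2026.
Expiry of referenced patent OF-81352:
  Base: filing + 18 years → 21 March 2026.
Terminal disclaimer: OF-962834 expires on the earlier of 1 February 2026 and 21 March 2026.

February 1, 2026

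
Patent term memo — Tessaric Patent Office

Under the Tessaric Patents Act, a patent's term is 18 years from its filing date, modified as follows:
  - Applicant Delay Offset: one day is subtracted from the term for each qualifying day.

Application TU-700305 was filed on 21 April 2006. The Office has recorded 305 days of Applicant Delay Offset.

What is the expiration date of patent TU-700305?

June 21, 2023

Base term: filing date + 18 years → 21 April 2024.
Applicant Delay Offset: −305 days → 21 June 2023.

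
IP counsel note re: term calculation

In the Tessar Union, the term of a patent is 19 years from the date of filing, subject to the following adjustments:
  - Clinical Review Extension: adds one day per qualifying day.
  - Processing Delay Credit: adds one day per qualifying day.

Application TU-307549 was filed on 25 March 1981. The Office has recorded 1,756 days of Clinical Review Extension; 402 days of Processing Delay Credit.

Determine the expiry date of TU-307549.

February 20, 2006

Base term: filing date + 19 years → 25 March 2000.
Clinical Review Extension: +1756 days → 14 January 2005.
Processing Delay Credit: +402 days → 20 February 2006.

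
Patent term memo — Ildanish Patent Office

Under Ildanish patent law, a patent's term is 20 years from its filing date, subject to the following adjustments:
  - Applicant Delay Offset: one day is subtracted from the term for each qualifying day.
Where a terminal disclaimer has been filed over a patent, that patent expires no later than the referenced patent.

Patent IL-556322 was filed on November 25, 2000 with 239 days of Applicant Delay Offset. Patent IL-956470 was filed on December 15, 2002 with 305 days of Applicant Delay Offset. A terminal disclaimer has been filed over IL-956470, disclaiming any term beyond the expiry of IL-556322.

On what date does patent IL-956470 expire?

Natural term of IL-956470:
  Base: filing + 20 years → 15 December 2022.
  Applicant Delay Offset: −305 days → 13 February 2022.
Expiry of referenced patent IL-556322:
  Base: filing + 20 years → 25 November 2020.
  Applicant Delay Offset: −239 days → 31 March 2020.
Terminal disclaimer: IL-956470 expires on the earlier of 13 February 2022 and 31 March 2020.

2020-03-31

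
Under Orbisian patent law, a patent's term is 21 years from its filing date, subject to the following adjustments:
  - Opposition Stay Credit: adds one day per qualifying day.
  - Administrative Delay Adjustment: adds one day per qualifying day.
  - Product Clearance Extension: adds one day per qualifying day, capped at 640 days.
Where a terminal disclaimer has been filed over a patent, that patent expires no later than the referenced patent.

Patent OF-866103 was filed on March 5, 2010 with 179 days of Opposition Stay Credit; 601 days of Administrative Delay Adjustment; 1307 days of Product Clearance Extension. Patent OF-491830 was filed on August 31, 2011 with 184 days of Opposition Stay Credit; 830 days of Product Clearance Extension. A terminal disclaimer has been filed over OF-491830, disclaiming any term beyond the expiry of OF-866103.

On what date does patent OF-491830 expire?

Natural term of OF-491830:
  Base: filing + 21 years → 31 August 2032.
  Opposition Stay Credit: +184 days → 3 March 2033.
  Product Clearance Extension: 830 days claimed exceeds the 640-day cap, so +640 days → 3 December 2034.
Expiry of referenced patent OF-866103:
  Base: filing + 21 years → 5 March 2031.
  Opposition Stay Credit: +179 days → 31 August 2031.
  Administrative Delay Adjustment: +601 days → 23 April 2033.
  Product Clearance Extension: 1307 days claimed exceeds the 640-day cap, so +640 days → 23 January 2035.
Terminal disclaimer: OF-491830 expires on the earlier of 3 December 2034 and 23 January 2035.

December 3, 2034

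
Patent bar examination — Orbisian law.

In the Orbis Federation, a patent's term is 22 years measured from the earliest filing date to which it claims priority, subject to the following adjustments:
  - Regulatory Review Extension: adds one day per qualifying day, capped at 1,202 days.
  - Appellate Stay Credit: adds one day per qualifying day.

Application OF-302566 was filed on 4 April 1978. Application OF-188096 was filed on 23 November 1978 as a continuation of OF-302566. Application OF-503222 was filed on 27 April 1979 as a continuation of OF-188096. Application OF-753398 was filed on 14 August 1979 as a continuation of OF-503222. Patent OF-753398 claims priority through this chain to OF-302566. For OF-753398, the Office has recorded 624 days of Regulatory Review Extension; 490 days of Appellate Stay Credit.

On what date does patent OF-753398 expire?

Earliest priority filing: 4 April 1978.
Base term: 4 April 1978 + 22 years → 4 April 2000.
Regulatory Review Extension: 624 days (within the 1202-day cap) → +624 days → 19 December 2001.
Appellate Stay Credit: +490 days → 23 April 2003.

2003-04-23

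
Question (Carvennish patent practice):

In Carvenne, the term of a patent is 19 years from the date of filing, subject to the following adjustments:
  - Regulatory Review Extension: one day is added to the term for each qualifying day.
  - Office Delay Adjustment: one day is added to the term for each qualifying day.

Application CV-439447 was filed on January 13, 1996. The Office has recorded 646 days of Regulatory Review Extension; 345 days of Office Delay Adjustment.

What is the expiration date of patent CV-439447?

Base term: filing date + 19 years → 13 January 2015.
Regulatory Review Extension: +646 days → 20 October 2016.
Office Delay Adjustment: +345 days → 30 September 2017.

September 30, 2017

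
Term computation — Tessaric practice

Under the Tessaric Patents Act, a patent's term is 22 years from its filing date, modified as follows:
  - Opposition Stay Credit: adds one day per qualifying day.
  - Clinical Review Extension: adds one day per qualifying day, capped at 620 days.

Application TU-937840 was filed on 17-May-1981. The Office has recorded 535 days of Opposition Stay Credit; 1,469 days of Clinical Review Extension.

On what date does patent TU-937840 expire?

2006-07-15

Base term: filing date + 22 years → 17 May 2003.
Opposition Stay Credit: +535 days → 2 November 2004.
Clinical Review Extension: 1469 days claimed exceeds the 620-day cap, so +620 days → 15 July 2006.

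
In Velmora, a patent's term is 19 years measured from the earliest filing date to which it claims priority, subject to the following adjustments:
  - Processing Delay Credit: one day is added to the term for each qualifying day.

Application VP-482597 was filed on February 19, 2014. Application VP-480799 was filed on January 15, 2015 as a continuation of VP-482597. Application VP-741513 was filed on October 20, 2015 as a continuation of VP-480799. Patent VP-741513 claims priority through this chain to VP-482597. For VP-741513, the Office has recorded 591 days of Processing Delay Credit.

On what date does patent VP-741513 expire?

2034-10-03

Earliest priority filing: 19 February 2014.
Base term: 19 February 2014 + 19 years → 19 February 2033.
Processing Delay Credit: +591 days → 3 October 2034.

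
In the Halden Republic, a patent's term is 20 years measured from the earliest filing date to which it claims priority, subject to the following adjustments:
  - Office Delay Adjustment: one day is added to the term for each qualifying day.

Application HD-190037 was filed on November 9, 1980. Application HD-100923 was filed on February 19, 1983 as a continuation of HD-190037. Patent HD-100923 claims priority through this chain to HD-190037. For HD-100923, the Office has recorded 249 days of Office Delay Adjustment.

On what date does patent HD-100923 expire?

July 16, 2001

Earliest priority filing: 9 November 1980.
Base term: 9 November 1980 + 20 years → 9 November 2000.
Office Delay Adjustment: +249 days → 16 July 2001.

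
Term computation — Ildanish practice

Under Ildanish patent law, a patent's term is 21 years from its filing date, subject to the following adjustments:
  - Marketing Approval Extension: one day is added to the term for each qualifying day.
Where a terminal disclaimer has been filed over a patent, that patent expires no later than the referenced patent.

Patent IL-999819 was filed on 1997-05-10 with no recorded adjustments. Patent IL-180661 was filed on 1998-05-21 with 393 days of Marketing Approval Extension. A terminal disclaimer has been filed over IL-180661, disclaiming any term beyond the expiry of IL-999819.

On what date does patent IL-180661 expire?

Natural term of IL-180661:
  Base: filing + 21 years → 21 May 2019.
  Marketing Approval Extension: +393 days → 17 June 2020.
Expiry of referenced patent IL-999819:
  Base: filing + 21 years → 10 May 2018.
Terminal disclaimer: IL-180661 expires on the earlier of 17 June 2020 and 10 May 2018.

May 10, 2018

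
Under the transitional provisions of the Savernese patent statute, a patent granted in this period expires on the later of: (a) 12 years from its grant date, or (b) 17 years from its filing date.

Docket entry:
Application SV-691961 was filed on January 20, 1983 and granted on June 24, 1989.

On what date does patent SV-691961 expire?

June 24, 2001

(a) grant + 12 years → 24 June 2001.
(b) filing + 17 years → 20 January 2000.
Later of the two: 24 June 2001.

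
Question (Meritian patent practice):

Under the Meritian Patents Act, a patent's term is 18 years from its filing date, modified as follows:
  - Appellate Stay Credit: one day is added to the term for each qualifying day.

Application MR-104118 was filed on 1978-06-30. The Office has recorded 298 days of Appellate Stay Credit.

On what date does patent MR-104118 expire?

Base term: filing date + 18 years → 30 June 1996.
Appellate Stay Credit: +298 days → 24 April 1997.

April 24, 1997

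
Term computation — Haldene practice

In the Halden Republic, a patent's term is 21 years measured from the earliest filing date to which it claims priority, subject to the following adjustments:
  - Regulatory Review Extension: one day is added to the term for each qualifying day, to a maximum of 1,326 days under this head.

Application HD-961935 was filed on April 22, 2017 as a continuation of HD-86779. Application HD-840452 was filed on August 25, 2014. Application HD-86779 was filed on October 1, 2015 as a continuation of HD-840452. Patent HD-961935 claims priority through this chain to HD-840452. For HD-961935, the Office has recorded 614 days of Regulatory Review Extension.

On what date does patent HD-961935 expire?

Earliest priority filing: 25 August 2014.
Base term: 25 August 2014 + 21 years → 25 August 2035.
Regulatory Review Extension: 614 days (within the 1326-day cap) → +614 days → 30 April 2037.

April 30, 2037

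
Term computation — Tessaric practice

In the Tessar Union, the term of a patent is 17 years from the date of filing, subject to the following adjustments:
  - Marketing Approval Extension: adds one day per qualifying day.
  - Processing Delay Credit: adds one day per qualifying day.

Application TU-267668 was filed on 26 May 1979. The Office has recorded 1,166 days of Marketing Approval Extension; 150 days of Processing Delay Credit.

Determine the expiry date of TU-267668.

2000-01-02

Base term: filing date + 17 years → 26 May 1996.
Marketing Approval Extension: +1166 days → 5 August 1999.
Processing Delay Credit: +150 days → 2 January 2000.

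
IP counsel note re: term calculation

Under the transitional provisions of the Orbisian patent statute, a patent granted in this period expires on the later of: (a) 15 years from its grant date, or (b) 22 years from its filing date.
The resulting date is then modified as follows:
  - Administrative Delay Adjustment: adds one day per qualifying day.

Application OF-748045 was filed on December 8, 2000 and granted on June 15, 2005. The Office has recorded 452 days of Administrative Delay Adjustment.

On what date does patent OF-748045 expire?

(a) grant + 15 years → 15 June 2020.
(b) filing + 22 years → 8 December 2022.
Later of the two: 8 December 2022.
Administrative Delay Adjustment: +452 days → 4 March 2024.

2024-03-04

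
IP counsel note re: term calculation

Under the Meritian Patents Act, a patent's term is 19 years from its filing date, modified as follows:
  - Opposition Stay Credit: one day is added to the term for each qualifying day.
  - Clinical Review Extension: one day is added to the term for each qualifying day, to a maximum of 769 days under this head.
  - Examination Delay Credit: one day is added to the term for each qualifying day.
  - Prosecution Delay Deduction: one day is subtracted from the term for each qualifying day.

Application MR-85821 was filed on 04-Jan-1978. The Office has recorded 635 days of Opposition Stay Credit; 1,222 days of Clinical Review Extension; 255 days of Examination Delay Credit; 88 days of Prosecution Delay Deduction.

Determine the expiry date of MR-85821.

2001-04-24

Base term: filing date + 19 years → 4 January 1997.
Opposition Stay Credit: +635 days → 1 October 1998.
Clinical Review Extension: 1222 days claimed exceeds the 769-day cap, so +769 days → 8 November 2000.
Examination Delay Credit: +255 days → 21 July 2001.
Prosecution Delay Deduction: −88 days → 24 April 2001.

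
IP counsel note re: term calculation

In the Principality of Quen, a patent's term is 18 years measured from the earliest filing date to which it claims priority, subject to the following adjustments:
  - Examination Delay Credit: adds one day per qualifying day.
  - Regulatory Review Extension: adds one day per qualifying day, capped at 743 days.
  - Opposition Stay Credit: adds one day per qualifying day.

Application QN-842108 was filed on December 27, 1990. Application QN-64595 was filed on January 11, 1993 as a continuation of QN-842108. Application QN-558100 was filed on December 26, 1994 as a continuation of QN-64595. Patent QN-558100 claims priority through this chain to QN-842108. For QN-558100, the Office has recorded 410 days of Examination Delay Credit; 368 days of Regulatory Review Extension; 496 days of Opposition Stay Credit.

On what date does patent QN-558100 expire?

Earliest priority filing: 27 December 1990.
Base term: 27 December 1990 + 18 years → 27 December 2008.
Examination Delay Credit: +410 days → 10 February 2010.
Regulatory Review Extension: 368 days (within the 743-day cap) → +368 days → 13 February 2011.
Opposition Stay Credit: +496 days → 23 June 2012.

June 23, 2012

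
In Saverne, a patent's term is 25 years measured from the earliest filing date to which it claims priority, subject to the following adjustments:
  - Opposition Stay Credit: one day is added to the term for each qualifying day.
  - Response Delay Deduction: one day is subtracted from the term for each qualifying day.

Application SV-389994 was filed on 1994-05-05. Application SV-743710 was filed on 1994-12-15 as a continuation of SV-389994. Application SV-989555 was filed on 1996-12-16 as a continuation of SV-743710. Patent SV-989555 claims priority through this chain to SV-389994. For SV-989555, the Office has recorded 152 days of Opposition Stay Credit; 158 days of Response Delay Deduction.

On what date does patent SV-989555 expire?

Earliest priority filing: 5 May 1994.
Base term: 5 May 1994 + 25 years → 5 May 2019.
Opposition Stay Credit: +152 days → 4 October 2019.
Response Delay Deduction: −158 days → 29 April 2019.

April 29, 2019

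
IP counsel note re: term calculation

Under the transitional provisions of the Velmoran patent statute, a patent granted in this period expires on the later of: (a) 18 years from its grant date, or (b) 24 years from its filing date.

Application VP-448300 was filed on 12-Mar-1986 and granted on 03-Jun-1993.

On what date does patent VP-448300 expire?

2011-06-03

(a) grant + 18 years → 3 June 2011.
(b) filing + 24 years → 12 March 2010.
Later of the two: 3 June 2011.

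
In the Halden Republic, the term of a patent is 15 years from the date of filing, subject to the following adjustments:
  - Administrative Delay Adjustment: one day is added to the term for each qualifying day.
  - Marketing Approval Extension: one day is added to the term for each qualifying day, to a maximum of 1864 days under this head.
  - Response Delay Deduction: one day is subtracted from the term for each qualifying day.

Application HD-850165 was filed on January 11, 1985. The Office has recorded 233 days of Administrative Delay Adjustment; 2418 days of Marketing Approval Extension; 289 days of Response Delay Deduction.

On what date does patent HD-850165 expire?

Base term: filing date + 15 years → 11 January 2000.
Administrative Delay Adjustment: +233 days → 31 August 2000.
Marketing Approval Extension: 2418 days claimed exceeds the 1864-day cap, so +1864 days → 8 October 2005.
Response Delay Deduction: −289 days → 23 December 2004.

2004-12-23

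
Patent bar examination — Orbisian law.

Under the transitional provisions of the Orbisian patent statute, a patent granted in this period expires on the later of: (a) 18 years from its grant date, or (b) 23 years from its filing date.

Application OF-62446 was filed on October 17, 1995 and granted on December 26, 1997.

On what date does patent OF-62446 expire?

(a) grant + 18 years → 26 December 2015.
(b) filing + 23 years → 17 October 2018.
Later of the two: 17 October 2018.

2018-10-17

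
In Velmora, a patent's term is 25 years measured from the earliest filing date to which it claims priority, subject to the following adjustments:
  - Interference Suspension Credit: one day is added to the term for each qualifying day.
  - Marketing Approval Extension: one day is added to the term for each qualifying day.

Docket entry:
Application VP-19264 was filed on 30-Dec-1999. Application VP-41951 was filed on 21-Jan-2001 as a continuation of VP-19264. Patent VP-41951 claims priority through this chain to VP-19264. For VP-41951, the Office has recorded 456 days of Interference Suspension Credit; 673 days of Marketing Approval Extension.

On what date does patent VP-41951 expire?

2028-02-02

Earliest priority filing: 30 December 1999.
Base term: 30 December 1999 + 25 years → 30 December 2024.
Interference Suspension Credit: +456 days → 31 March 2026.
Marketing Approval Extension: +673 days → 2 February 2028.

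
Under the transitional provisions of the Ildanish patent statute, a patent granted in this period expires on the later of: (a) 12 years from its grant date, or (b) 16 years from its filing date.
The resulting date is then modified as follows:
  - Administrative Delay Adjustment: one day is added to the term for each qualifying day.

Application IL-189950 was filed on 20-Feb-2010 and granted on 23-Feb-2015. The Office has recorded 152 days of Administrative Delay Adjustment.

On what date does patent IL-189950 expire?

2027-07-25

(a) grant + 12 years → 23 February 2027.
(b) filing + 16 years → 20 February 2026.
Later of the two: 23 February 2027.
Administrative Delay Adjustment: +152 days → 25 July 2027.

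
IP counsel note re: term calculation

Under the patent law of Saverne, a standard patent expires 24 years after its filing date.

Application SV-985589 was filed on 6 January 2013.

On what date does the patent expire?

Filing date + 24 years → 6 January 2037.

January 6, 2037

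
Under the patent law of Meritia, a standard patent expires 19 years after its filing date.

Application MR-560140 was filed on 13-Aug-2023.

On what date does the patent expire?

2042-08-13

Filing date + 19 years → 13 August 2042.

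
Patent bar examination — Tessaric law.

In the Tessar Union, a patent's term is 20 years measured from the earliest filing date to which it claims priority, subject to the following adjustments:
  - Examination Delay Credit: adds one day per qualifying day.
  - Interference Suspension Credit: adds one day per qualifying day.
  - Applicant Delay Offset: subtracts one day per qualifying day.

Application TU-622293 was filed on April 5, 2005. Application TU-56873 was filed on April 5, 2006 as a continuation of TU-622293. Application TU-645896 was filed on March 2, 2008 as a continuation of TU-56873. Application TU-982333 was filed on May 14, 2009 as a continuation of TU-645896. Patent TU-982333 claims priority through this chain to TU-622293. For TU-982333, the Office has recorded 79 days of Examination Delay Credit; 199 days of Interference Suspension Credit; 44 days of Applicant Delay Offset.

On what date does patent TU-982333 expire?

November 25, 2025

Earliest priority filing: 5 April 2005.
Base term: 5 April 2005 + 20 years → 5 April 2025.
Examination Delay Credit: +79 days → 23 June 2025.
Interference Suspension Credit: +199 days → 8 January 2026.
Applicant Delay Offset: −44 days → 25 November 2025.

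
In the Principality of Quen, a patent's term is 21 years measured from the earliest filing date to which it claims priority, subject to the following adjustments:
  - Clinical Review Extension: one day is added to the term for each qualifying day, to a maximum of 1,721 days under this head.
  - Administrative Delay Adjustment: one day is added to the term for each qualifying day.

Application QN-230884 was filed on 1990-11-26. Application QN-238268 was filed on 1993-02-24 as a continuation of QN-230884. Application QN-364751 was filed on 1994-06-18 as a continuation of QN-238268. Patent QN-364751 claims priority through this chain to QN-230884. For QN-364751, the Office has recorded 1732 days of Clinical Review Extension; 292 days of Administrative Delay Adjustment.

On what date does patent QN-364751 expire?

Earliest priority filing: 26 November 1990.
Base term: 26 November 1990 + 21 years → 26 November 2011.
Clinical Review Extension: 1732 days claimed exceeds the 1721-day cap, so +1721 days → 12 August 2016.
Administrative Delay Adjustment: +292 days → 31 May 2017.

2017-05-31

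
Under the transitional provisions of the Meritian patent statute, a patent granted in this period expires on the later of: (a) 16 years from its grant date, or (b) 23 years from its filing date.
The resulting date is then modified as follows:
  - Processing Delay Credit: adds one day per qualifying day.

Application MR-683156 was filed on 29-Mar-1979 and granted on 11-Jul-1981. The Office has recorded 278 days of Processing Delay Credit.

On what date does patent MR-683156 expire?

(a) grant + 16 years → 11 July 1997.
(b) filing + 23 years → 29 March 2002.
Later of the two: 29 March 2002.
Processing Delay Credit: +278 days → 1 January 2003.

2003-01-01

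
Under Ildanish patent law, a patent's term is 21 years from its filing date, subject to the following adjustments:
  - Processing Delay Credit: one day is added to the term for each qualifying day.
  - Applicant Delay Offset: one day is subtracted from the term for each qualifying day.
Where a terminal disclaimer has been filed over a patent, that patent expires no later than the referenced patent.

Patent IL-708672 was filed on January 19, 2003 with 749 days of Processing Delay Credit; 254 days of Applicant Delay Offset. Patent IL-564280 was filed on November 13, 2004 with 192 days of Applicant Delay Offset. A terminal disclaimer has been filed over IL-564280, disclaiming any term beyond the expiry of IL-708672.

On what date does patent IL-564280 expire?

2025-05-05

Natural term of IL-564280:
  Base: filing + 21 years → 13 November 2025.
  Applicant Delay Offset: −192 days → 5 May 2025.
Expiry of referenced patent IL-708672:
  Base: filing + 21 years → 19 January 2024.
  Processing Delay Credit: +749 days → 6 February 2026.
  Applicant Delay Offset: −254 days → 28 May 2025.
Terminal disclaimer: IL-564280 expires on the earlier of 5 May 2025 and 28 May 2025.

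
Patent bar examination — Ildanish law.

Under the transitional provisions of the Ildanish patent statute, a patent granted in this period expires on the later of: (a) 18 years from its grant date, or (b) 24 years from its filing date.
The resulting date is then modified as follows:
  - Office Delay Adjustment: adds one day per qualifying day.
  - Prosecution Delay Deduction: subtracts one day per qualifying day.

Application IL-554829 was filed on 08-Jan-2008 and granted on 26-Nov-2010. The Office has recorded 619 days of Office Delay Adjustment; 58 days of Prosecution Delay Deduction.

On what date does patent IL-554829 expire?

July 22, 2033

(a) grant + 18 years → 26 November 2028.
(b) filing + 24 years → 8 January 2032.
Later of the two: 8 January 2032.
Office Delay Adjustment: +619 days → 18 September 2033.
Prosecution Delay Deduction: −58 days → 22 July 2033.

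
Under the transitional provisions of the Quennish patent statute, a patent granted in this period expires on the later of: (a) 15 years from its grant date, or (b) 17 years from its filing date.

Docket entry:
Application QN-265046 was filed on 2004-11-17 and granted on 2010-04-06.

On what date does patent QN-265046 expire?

2025-04-06

(a) grant + 15 years → 6 April 2025.
(b) filing + 17 years → 17 November 2021.
Later of the two: 6 April 2025.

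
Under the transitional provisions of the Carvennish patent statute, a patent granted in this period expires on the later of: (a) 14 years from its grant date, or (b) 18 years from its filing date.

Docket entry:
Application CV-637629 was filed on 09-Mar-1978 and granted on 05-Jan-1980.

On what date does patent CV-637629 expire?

(a) grant + 14 years → 5 January 1994.
(b) filing + 18 years → 9 March 1996.
Later of the two: 9 March 1996.

1996-03-09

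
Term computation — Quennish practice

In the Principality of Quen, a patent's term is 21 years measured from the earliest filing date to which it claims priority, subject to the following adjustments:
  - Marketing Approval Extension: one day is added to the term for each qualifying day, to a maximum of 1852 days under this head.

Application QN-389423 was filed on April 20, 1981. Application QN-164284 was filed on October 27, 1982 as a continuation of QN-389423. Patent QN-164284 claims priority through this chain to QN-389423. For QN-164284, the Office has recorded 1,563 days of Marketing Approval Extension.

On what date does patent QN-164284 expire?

2006-07-31

Earliest priority filing: 20 April 1981.
Base term: 20 April 1981 + 21 years → 20 April 2002.
Marketing Approval Extension: 1563 days (within the 1852-day cap) → +1563 days → 31 July 2006.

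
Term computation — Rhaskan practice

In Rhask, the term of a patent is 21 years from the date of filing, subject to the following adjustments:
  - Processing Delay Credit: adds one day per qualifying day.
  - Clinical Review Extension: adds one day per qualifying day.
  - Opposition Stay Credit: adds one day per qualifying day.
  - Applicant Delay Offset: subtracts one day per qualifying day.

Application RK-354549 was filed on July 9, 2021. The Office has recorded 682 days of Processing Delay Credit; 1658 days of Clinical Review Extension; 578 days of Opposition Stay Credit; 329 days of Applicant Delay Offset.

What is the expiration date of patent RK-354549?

Base term: filing date + 21 years → 9 July 2042.
Processing Delay Credit: +682 days → 21 May 2044.
Clinical Review Extension: +1658 days → 4 December 2048.
Opposition Stay Credit: +578 days → 5 July 2050.
Applicant Delay Offset: −329 days → 10 August 2049.

August 10, 2049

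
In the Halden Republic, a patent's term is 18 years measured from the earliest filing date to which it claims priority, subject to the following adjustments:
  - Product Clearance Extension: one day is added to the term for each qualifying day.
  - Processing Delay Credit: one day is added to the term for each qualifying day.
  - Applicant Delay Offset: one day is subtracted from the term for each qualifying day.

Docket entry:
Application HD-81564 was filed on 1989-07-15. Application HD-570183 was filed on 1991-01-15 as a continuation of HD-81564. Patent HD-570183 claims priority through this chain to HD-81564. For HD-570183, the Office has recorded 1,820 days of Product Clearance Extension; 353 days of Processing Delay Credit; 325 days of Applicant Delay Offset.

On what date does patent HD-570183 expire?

Earliest priority filing: 15 July 1989.
Base term: 15 July 1989 + 18 years → 15 July 2007.
Product Clearance Extension: +1820 days → 8 July 2012.
Processing Delay Credit: +353 days → 26 June 2013.
Applicant Delay Offset: −325 days → 5 August 2012.

2012-08-05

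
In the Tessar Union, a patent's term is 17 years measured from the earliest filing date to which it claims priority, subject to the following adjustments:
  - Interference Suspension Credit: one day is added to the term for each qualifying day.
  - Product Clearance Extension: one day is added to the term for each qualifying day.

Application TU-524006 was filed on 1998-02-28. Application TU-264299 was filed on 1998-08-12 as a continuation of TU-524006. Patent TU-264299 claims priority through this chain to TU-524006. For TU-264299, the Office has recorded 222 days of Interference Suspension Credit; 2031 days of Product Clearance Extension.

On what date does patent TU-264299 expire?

2021-04-30

Earliest priority filing: 28 February 1998.
Base term: 28 February 1998 + 17 years → 28 February 2015.
Interference Suspension Credit: +222 days → 8 October 2015.
Product Clearance Extension: +2031 days → 30 April 2021.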